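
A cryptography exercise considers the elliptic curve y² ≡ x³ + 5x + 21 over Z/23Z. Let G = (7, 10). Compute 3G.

Repeated addition: build up to 3G.
2G: tangent at (7, 10): λ = (3·7² + 5)/(2·10) ≡ 14/20. 20⁻¹ ≡ 15 (mod 23), so λ ≡ 14·15 ≡ 3.
  x = λ² - 7 - 7 = 9 - 14 ≡ 18; y = λ·(7 - 18) - 10 ≡ 3. → (18, 3)
3G: (18, 3) + (7, 10). λ = (10 - 3)/(7 - 18) ≡ 7/12 mod 23. 12⁻¹ ≡ 2 (mod 23), so λ ≡ 14.
  x = λ² - 18 - 7 = 196 - 25 ≡ 10; y = λ·(18 - 10) - 3 ≡ 17. → (10, 17)

(10, 17)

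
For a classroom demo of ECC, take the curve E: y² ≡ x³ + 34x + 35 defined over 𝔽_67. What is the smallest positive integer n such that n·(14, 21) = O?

2P: tangent at (14, 21): λ = (3·14² + 34)/(2·21) ≡ 19/42. 42⁻¹ ≡ 8 (mod 67), so λ ≡ 19·8 ≡ 18.
  x = λ² - 14 - 14 = 324 - 28 ≡ 28; y = λ·(14 - 28) - 21 ≡ 62. → (28, 62)
3P: (28, 62) + (14, 21). λ = (21 - 62)/(14 - 28) ≡ 26/53 mod 67. 53⁻¹ ≡ 43 (mod 67) since 53·43 = 2279 ≡ 1, so λ ≡ 46.
  x = λ² - 28 - 14 = 2116 - 42 ≡ 64; y = λ·(28 - 64) - 62 ≡ 24. → (64, 24)
4P: (64, 24) + (14, 21). λ = (21 - 24)/(14 - 64) ≡ 64/17 mod 67. 17⁻¹ ≡ 4 (mod 67), so λ ≡ 55.
  x = λ² - 64 - 14 = 3025 - 78 ≡ 66; y = λ·(64 - 66) - 24 ≡ 0. → (66, 0)
5P: (66, 0) + (14, 21). λ = (21 - 0)/(14 - 66) ≡ 21/15 mod 67. 15⁻¹ ≡ 9 (mod 67) since 15·9 = 135 ≡ 1, so λ ≡ 55.
  x = λ² - 66 - 14 = 3025 - 80 ≡ 64; y = λ·(66 - 64) - 0 ≡ 43. → (64, 43)
6P: (64, 43) + (14, 21). λ = (21 - 43)/(14 - 64) ≡ 45/17 mod 67. 17⁻¹ ≡ 4 (mod 67) since 17·4 = 68 ≡ 1, so λ ≡ 46.
  x = λ² - 64 - 14 = 2116 - 78 ≡ 28; y = λ·(64 - 28) - 43 ≡ 5. → (28, 5)
7P: (28, 5) + (14, 21). λ = (21 - 5)/(14 - 28) ≡ 16/53 mod 67. 53⁻¹ ≡ 43 (mod 67), so λ ≡ 18.
  x = λ² - 28 - 14 = 324 - 42 ≡ 14; y = λ·(28 - 14) - 5 ≡ 46. → (14, 46)
8P: (14, 46) + (14, 21): same x and y₁ ≡ -y₂, so the sum is O.
8P = O, so the order is 8.

8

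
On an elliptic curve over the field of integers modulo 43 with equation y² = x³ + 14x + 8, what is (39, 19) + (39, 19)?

tangent at (39, 19): λ = (3·39² + 14)/(2·19) ≡ 19/38. 38⁻¹ ≡ 17 (mod 43) since 38·17 = 646 ≡ 1, so λ ≡ 19·17 ≡ 22.
  x = λ² - 39 - 39 = 484 - 78 ≡ 19; y = λ·(39 - 19) - 19 ≡ 34. → (19, 34)

(19, 34)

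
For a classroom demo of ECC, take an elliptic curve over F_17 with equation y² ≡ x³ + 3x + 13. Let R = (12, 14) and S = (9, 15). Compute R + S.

(15, 4)

(12, 14) + (9, 15). λ = (15 - 14)/(9 - 12) ≡ 1/14 mod 17. 14⁻¹ ≡ 11 (mod 17), so λ ≡ 11.
  x = λ² - 12 - 9 = 121 - 21 ≡ 15; y = λ·(12 - 15) - 14 ≡ 4. → (15, 4)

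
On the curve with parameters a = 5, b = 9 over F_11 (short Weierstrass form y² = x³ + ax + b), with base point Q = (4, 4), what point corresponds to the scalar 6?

(0, 8)

Repeated addition: build up to 6Q.
2Q: tangent at (4, 4): λ = (3·4² + 5)/(2·4) ≡ 9/8. 8⁻¹ ≡ 7 (mod 11) since 8·7 = 56 ≡ 1, so λ ≡ 9·7 ≡ 8.
  x = λ² - 4 - 4 = 64 - 8 ≡ 1; y = λ·(4 - 1) - 4 ≡ 9. → (1, 9)
3Q: (1, 9) + (4, 4). λ = (4 - 9)/(4 - 1) ≡ 6/3 mod 11. 3⁻¹ ≡ 4 (mod 11), so λ ≡ 2.
  x = λ² - 1 - 4 = 4 - 5 ≡ 10; y = λ·(1 - 10) - 9 ≡ 6. → (10, 6)
4Q: (10, 6) + (4, 4). λ = (4 - 6)/(4 - 10) ≡ 9/5 mod 11. 5⁻¹ ≡ 9 (mod 11), so λ ≡ 4.
  x = λ² - 10 - 4 = 16 - 14 ≡ 2; y = λ·(10 - 2) - 6 ≡ 4. → (2, 4)
5Q: (2, 4) + (4, 4). λ = (4 - 4)/(4 - 2) ≡ 0/2 mod 11. 2⁻¹ ≡ 6 (mod 11) since 2·6 = 12 ≡ 1, so λ ≡ 0.
  x = λ² - 2 - 4 = 0 - 6 ≡ 5; y = λ·(2 - 5) - 4 ≡ 7. → (5, 7)
6Q: (5, 7) + (4, 4). λ = (4 - 7)/(4 - 5) ≡ 8/10 mod 11. 10⁻¹ ≡ 10 (mod 11) since 10·10 = 100 ≡ 1, so λ ≡ 3.
  x = λ² - 5 - 4 = 9 - 9 ≡ 0; y = λ·(5 - 0) - 7 ≡ 8. → (0, 8)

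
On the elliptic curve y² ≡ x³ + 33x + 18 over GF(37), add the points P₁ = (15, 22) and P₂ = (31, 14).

(15, 22) + (31, 14). λ = (14 - 22)/(31 - 15) ≡ 29/16 mod 37. 16⁻¹ ≡ 7 (mod 37), so λ ≡ 18.
  x = λ² - 15 - 31 = 324 - 46 ≡ 19; y = λ·(15 - 19) - 22 ≡ 17. → (19, 17)

(19, 17)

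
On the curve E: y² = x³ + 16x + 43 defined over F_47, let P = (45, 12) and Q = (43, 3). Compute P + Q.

(38, 43)

(45, 12) + (43, 3). λ = (3 - 12)/(43 - 45) ≡ 38/45 mod 47. 45⁻¹ ≡ 23 (mod 47), so λ ≡ 28.
  x = λ² - 45 - 43 = 784 - 88 ≡ 38; y = λ·(45 - 38) - 12 ≡ 43. → (38, 43)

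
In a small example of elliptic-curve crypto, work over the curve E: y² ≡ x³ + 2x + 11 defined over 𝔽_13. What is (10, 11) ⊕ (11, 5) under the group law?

(2, 6)

(10, 11) + (11, 5). λ = (5 - 11)/(11 - 10) ≡ 7/1 mod 13. 1⁻¹ ≡ 1 (mod 13), so λ ≡ 7.
  x = λ² - 10 - 11 = 49 - 21 ≡ 2; y = λ·(10 - 2) - 11 ≡ 6. → (2, 6)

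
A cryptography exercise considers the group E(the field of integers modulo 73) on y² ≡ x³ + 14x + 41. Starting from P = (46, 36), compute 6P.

(19, 31)

Repeated addition: build up to 6P.
2P: tangent at (46, 36): λ = (3·46² + 14)/(2·36) ≡ 11/72. 72⁻¹ ≡ 72 (mod 73), so λ ≡ 11·72 ≡ 62.
  x = λ² - 46 - 46 = 3844 - 92 ≡ 29; y = λ·(46 - 29) - 36 ≡ 69. → (29, 69)
3P: (29, 69) + (46, 36). λ = (36 - 69)/(46 - 29) ≡ 40/17 mod 73. 17⁻¹ ≡ 43 (mod 73), so λ ≡ 41.
  x = λ² - 29 - 46 = 1681 - 75 ≡ 0; y = λ·(29 - 0) - 69 ≡ 25. → (0, 25)
4P: (0, 25) + (46, 36). λ = (36 - 25)/(46 - 0) ≡ 11/46 mod 73. 46⁻¹ ≡ 27 (mod 73), so λ ≡ 5.
  x = λ² - 0 - 46 = 25 - 46 ≡ 52; y = λ·(0 - 52) - 25 ≡ 7. → (52, 7)
5P: (52, 7) + (46, 36). λ = (36 - 7)/(46 - 52) ≡ 29/67 mod 73. 67⁻¹ ≡ 12 (mod 73), so λ ≡ 56.
  x = λ² - 52 - 46 = 3136 - 98 ≡ 45; y = λ·(52 - 45) - 7 ≡ 20. → (45, 20)
6P: (45, 20) + (46, 36). λ = (36 - 20)/(46 - 45) ≡ 16/1 mod 73. 1⁻¹ ≡ 1 (mod 73), so λ ≡ 16.
  x = λ² - 45 - 46 = 256 - 91 ≡ 19; y = λ·(45 - 19) - 20 ≡ 31. → (19, 31)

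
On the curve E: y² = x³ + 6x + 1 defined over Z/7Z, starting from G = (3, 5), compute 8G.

(3, 2)

Double-and-add on 8 = (1000)₂. Start with G = (3, 5) for the leading 1-bit.
double: tangent at (3, 5): λ = (3·3² + 6)/(2·5) ≡ 5/3. 3⁻¹ ≡ 5 (mod 7) since 3·5 = 15 ≡ 1, so λ ≡ 5·5 ≡ 4.
  x = λ² - 3 - 3 = 16 - 6 ≡ 3; y = λ·(3 - 3) - 5 ≡ 2. → (3, 2)
double: tangent at (3, 2): λ = (3·3² + 6)/(2·2) ≡ 5/4. 4⁻¹ ≡ 2 (mod 7), so λ ≡ 5·2 ≡ 3.
  x = λ² - 3 - 3 = 9 - 6 ≡ 3; y = λ·(3 - 3) - 2 ≡ 5. → (3, 5)
double: tangent at (3, 5): λ = (3·3² + 6)/(2·5) ≡ 5/3. 3⁻¹ ≡ 5 (mod 7), so λ ≡ 5·5 ≡ 4.
  x = λ² - 3 - 3 = 16 - 6 ≡ 3; y = λ·(3 - 3) - 5 ≡ 2. → (3, 2)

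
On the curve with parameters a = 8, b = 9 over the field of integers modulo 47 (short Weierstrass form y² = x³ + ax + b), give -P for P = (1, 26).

(1, 21)

-(1, 26) = (1, -26 mod 47) = (1, 21).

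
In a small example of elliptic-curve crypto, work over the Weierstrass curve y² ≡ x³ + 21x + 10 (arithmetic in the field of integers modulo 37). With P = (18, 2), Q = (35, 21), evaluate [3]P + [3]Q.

First 3P:
Repeated addition: build up to 3P.
2P: tangent at (18, 2): λ = (3·18² + 21)/(2·2) ≡ 31/4. 4⁻¹ ≡ 28 (mod 37), so λ ≡ 31·28 ≡ 17.
  x = λ² - 18 - 18 = 289 - 36 ≡ 31; y = λ·(18 - 31) - 2 ≡ 36. → (31, 36)
3P: (31, 36) + (18, 2). λ = (2 - 36)/(18 - 31) ≡ 3/24 mod 37. 24⁻¹ ≡ 17 (mod 37), so λ ≡ 14.
  x = λ² - 31 - 18 = 196 - 49 ≡ 36; y = λ·(31 - 36) - 36 ≡ 5. → (36, 5)
3P = (36, 5).
Next 3Q:
Repeated addition: build up to 3Q.
2Q: tangent at (35, 21): λ = (3·35² + 21)/(2·21) ≡ 33/5. 5⁻¹ ≡ 15 (mod 37) since 5·15 = 75 ≡ 1, so λ ≡ 33·15 ≡ 14.
  x = λ² - 35 - 35 = 196 - 70 ≡ 15; y = λ·(35 - 15) - 21 ≡ 0. → (15, 0)
3Q: (15, 0) + (35, 21). λ = (21 - 0)/(35 - 15) ≡ 21/20 mod 37. 20⁻¹ ≡ 13 (mod 37), so λ ≡ 14.
  x = λ² - 15 - 35 = 196 - 50 ≡ 35; y = λ·(15 - 35) - 0 ≡ 16. → (35, 16)
3Q = (35, 16).
Finally 3P + 3Q:
(36, 5) + (35, 16). λ = (16 - 5)/(35 - 36) ≡ 11/36 mod 37. 36⁻¹ ≡ 36 (mod 37), so λ ≡ 26.
  x = λ² - 36 - 35 = 676 - 71 ≡ 13; y = λ·(36 - 13) - 5 ≡ 1. → (13, 1)

(13, 1)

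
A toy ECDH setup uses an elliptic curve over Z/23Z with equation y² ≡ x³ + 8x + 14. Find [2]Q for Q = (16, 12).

tangent at (16, 12): λ = (3·16² + 8)/(2·12) ≡ 17/1. 1⁻¹ ≡ 1 (mod 23) since 1·1 = 1 ≡ 1, so λ ≡ 17·1 ≡ 17.
  x = λ² - 16 - 16 = 289 - 32 ≡ 4; y = λ·(16 - 4) - 12 ≡ 8. → (4, 8)

(4, 8)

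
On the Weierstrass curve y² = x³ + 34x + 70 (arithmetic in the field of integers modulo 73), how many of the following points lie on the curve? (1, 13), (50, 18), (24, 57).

(1, 13): 13² ≡ 23, rhs ≡ 32 → off.
(50, 18): 18² ≡ 32, rhs ≡ 42 → off.
(24, 57): 57² ≡ 37, rhs ≡ 37 → on.

1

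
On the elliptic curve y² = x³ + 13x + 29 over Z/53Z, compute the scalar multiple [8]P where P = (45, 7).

Double-and-add on 8 = (1000)₂. Start with P = (45, 7) for the leading 1-bit.
double: tangent at (45, 7): λ = (3·45² + 13)/(2·7) ≡ 46/14. 14⁻¹ ≡ 19 (mod 53), so λ ≡ 46·19 ≡ 26.
  x = λ² - 45 - 45 = 676 - 90 ≡ 3; y = λ·(45 - 3) - 7 ≡ 25. → (3, 25)
double: tangent at (3, 25): λ = (3·3² + 13)/(2·25) ≡ 40/50. 50⁻¹ ≡ 35 (mod 53), so λ ≡ 40·35 ≡ 22.
  x = λ² - 3 - 3 = 484 - 6 ≡ 1; y = λ·(3 - 1) - 25 ≡ 19. → (1, 19)
double: tangent at (1, 19): λ = (3·1² + 13)/(2·19) ≡ 16/38. 38⁻¹ ≡ 7 (mod 53), so λ ≡ 16·7 ≡ 6.
  x = λ² - 1 - 1 = 36 - 2 ≡ 34; y = λ·(1 - 34) - 19 ≡ 48. → (34, 48)

(34, 48)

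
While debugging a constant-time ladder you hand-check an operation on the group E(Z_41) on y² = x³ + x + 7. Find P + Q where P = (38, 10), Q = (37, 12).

(38, 10) + (37, 12). λ = (12 - 10)/(37 - 38) ≡ 2/40 mod 41. 40⁻¹ ≡ 40 (mod 41), so λ ≡ 39.
  x = λ² - 38 - 37 = 1521 - 75 ≡ 11; y = λ·(38 - 11) - 10 ≡ 18. → (11, 18)

(11, 18)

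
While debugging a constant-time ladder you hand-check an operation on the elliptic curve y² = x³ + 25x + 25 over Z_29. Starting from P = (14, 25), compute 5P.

Repeated addition: build up to 5P.
2P: tangent at (14, 25): λ = (3·14² + 25)/(2·25) ≡ 4/21. 21⁻¹ ≡ 18 (mod 29) since 21·18 = 378 ≡ 1, so λ ≡ 4·18 ≡ 14.
  x = λ² - 14 - 14 = 196 - 28 ≡ 23; y = λ·(14 - 23) - 25 ≡ 23. → (23, 23)
3P: (23, 23) + (14, 25). λ = (25 - 23)/(14 - 23) ≡ 2/20 mod 29. 20⁻¹ ≡ 16 (mod 29) since 20·16 = 320 ≡ 1, so λ ≡ 3.
  x = λ² - 23 - 14 = 9 - 37 ≡ 1; y = λ·(23 - 1) - 23 ≡ 14. → (1, 14)
4P: (1, 14) + (14, 25). λ = (25 - 14)/(14 - 1) ≡ 11/13 mod 29. 13⁻¹ ≡ 9 (mod 29), so λ ≡ 12.
  x = λ² - 1 - 14 = 144 - 15 ≡ 13; y = λ·(1 - 13) - 14 ≡ 16. → (13, 16)
5P: (13, 16) + (14, 25). λ = (25 - 16)/(14 - 13) ≡ 9/1 mod 29. 1⁻¹ ≡ 1 (mod 29) since 1·1 = 1 ≡ 1, so λ ≡ 9.
  x = λ² - 13 - 14 = 81 - 27 ≡ 25; y = λ·(13 - 25) - 16 ≡ 21. → (25, 21)

(25, 21)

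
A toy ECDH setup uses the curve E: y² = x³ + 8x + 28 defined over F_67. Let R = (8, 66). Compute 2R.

(1, 38)

tangent at (8, 66): λ = (3·8² + 8)/(2·66) ≡ 66/65. 65⁻¹ ≡ 33 (mod 67) since 65·33 = 2145 ≡ 1, so λ ≡ 66·33 ≡ 34.
  x = λ² - 8 - 8 = 1156 - 16 ≡ 1; y = λ·(8 - 1) - 66 ≡ 38. → (1, 38)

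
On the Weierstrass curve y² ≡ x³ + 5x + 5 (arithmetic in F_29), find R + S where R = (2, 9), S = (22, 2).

(21, 2)

(2, 9) + (22, 2). λ = (2 - 9)/(22 - 2) ≡ 22/20 mod 29. 20⁻¹ ≡ 16 (mod 29), so λ ≡ 4.
  x = λ² - 2 - 22 = 16 - 24 ≡ 21; y = λ·(2 - 21) - 9 ≡ 2. → (21, 2)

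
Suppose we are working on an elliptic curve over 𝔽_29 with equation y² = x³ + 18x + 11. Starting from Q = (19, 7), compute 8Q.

Repeated addition: build up to 8Q.
2Q: tangent at (19, 7): λ = (3·19² + 18)/(2·7) ≡ 28/14. 14⁻¹ ≡ 27 (mod 29), so λ ≡ 28·27 ≡ 2.
  x = λ² - 19 - 19 = 4 - 38 ≡ 24; y = λ·(19 - 24) - 7 ≡ 12. → (24, 12)
3Q: (24, 12) + (19, 7). λ = (7 - 12)/(19 - 24) ≡ 24/24 mod 29. 24⁻¹ ≡ 23 (mod 29), so λ ≡ 1.
  x = λ² - 24 - 19 = 1 - 43 ≡ 16; y = λ·(24 - 16) - 12 ≡ 25. → (16, 25)
4Q: (16, 25) + (19, 7). λ = (7 - 25)/(19 - 16) ≡ 11/3 mod 29. 3⁻¹ ≡ 10 (mod 29), so λ ≡ 23.
  x = λ² - 16 - 19 = 529 - 35 ≡ 1; y = λ·(16 - 1) - 25 ≡ 1. → (1, 1)
5Q: (1, 1) + (19, 7). λ = (7 - 1)/(19 - 1) ≡ 6/18 mod 29. 18⁻¹ ≡ 21 (mod 29) since 18·21 = 378 ≡ 1, so λ ≡ 10.
  x = λ² - 1 - 19 = 100 - 20 ≡ 22; y = λ·(1 - 22) - 1 ≡ 21. → (22, 21)
6Q: (22, 21) + (19, 7). λ = (7 - 21)/(19 - 22) ≡ 15/26 mod 29. 26⁻¹ ≡ 19 (mod 29) since 26·19 = 494 ≡ 1, so λ ≡ 24.
  x = λ² - 22 - 19 = 576 - 41 ≡ 13; y = λ·(22 - 13) - 21 ≡ 21. → (13, 21)
7Q: (13, 21) + (19, 7). λ = (7 - 21)/(19 - 13) ≡ 15/6 mod 29. 6⁻¹ ≡ 5 (mod 29), so λ ≡ 17.
  x = λ² - 13 - 19 = 289 - 32 ≡ 25; y = λ·(13 - 25) - 21 ≡ 7. → (25, 7)
8Q: (25, 7) + (19, 7). λ = (7 - 7)/(19 - 25) ≡ 0/23 mod 29. 23⁻¹ ≡ 24 (mod 29), so λ ≡ 0.
  x = λ² - 25 - 19 = 0 - 44 ≡ 14; y = λ·(25 - 14) - 7 ≡ 22. → (14, 22)

(14, 22)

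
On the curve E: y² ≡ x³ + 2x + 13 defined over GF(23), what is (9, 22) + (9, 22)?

tangent at (9, 22): λ = (3·9² + 2)/(2·22) ≡ 15/21. 21⁻¹ ≡ 11 (mod 23), so λ ≡ 15·11 ≡ 4.
  x = λ² - 9 - 9 = 16 - 18 ≡ 21; y = λ·(9 - 21) - 22 ≡ 22. → (21, 22)

(21, 22)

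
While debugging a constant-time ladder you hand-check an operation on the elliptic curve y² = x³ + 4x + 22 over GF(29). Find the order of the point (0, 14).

8

2P: tangent at (0, 14): λ = (3·0² + 4)/(2·14) ≡ 4/28. 28⁻¹ ≡ 28 (mod 29) since 28·28 = 784 ≡ 1, so λ ≡ 4·28 ≡ 25.
  x = λ² - 0 - 0 = 625 - 0 ≡ 16; y = λ·(0 - 16) - 14 ≡ 21. → (16, 21)
3P: (16, 21) + (0, 14). λ = (14 - 21)/(0 - 16) ≡ 22/13 mod 29. 13⁻¹ ≡ 9 (mod 29) since 13·9 = 117 ≡ 1, so λ ≡ 24.
  x = λ² - 16 - 0 = 576 - 16 ≡ 9; y = λ·(16 - 9) - 21 ≡ 2. → (9, 2)
4P: (9, 2) + (0, 14). λ = (14 - 2)/(0 - 9) ≡ 12/20 mod 29. 20⁻¹ ≡ 16 (mod 29), so λ ≡ 18.
  x = λ² - 9 - 0 = 324 - 9 ≡ 25; y = λ·(9 - 25) - 2 ≡ 0. → (25, 0)
5P: (25, 0) + (0, 14). λ = (14 - 0)/(0 - 25) ≡ 14/4 mod 29. 4⁻¹ ≡ 22 (mod 29) since 4·22 = 88 ≡ 1, so λ ≡ 18.
  x = λ² - 25 - 0 = 324 - 25 ≡ 9; y = λ·(25 - 9) - 0 ≡ 27. → (9, 27)
6P: (9, 27) + (0, 14). λ = (14 - 27)/(0 - 9) ≡ 16/20 mod 29. 20⁻¹ ≡ 16 (mod 29), so λ ≡ 24.
  x = λ² - 9 - 0 = 576 - 9 ≡ 16; y = λ·(9 - 16) - 27 ≡ 8. → (16, 8)
7P: (16, 8) + (0, 14). λ = (14 - 8)/(0 - 16) ≡ 6/13 mod 29. 13⁻¹ ≡ 9 (mod 29) since 13·9 = 117 ≡ 1, so λ ≡ 25.
  x = λ² - 16 - 0 = 625 - 16 ≡ 0; y = λ·(16 - 0) - 8 ≡ 15. → (0, 15)
8P: (0, 15) + (0, 14): same x and y₁ ≡ -y₂, so the sum is O.
8P = O, so the order is 8.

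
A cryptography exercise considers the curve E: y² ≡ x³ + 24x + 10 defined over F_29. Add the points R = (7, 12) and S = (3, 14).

(7, 12) + (3, 14). λ = (14 - 12)/(3 - 7) ≡ 2/25 mod 29. 25⁻¹ ≡ 7 (mod 29) since 25·7 = 175 ≡ 1, so λ ≡ 14.
  x = λ² - 7 - 3 = 196 - 10 ≡ 12; y = λ·(7 - 12) - 12 ≡ 5. → (12, 5)

(12, 5)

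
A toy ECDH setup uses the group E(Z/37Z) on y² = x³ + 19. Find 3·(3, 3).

(2, 8)

Write G = (3, 3).
Repeated addition: build up to 3G.
2G: tangent at (3, 3): λ = (3·3² + 0)/(2·3) ≡ 27/6. 6⁻¹ ≡ 31 (mod 37), so λ ≡ 27·31 ≡ 23.
  x = λ² - 3 - 3 = 529 - 6 ≡ 5; y = λ·(3 - 5) - 3 ≡ 25. → (5, 25)
3G: (5, 25) + (3, 3). λ = (3 - 25)/(3 - 5) ≡ 15/35 mod 37. 35⁻¹ ≡ 18 (mod 37) since 35·18 = 630 ≡ 1, so λ ≡ 11.
  x = λ² - 5 - 3 = 121 - 8 ≡ 2; y = λ·(5 - 2) - 25 ≡ 8. → (2, 8)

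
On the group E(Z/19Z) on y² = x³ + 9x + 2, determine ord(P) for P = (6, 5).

5

2P: tangent at (6, 5): λ = (3·6² + 9)/(2·5) ≡ 3/10. 10⁻¹ ≡ 2 (mod 19) since 10·2 = 20 ≡ 1, so λ ≡ 3·2 ≡ 6.
  x = λ² - 6 - 6 = 36 - 12 ≡ 5; y = λ·(6 - 5) - 5 ≡ 1. → (5, 1)
3P: (5, 1) + (6, 5). λ = (5 - 1)/(6 - 5) ≡ 4/1 mod 19. 1⁻¹ ≡ 1 (mod 19), so λ ≡ 4.
  x = λ² - 5 - 6 = 16 - 11 ≡ 5; y = λ·(5 - 5) - 1 ≡ 18. → (5, 18)
4P: (5, 18) + (6, 5). λ = (5 - 18)/(6 - 5) ≡ 6/1 mod 19. 1⁻¹ ≡ 1 (mod 19), so λ ≡ 6.
  x = λ² - 5 - 6 = 36 - 11 ≡ 6; y = λ·(5 - 6) - 18 ≡ 14. → (6, 14)
5P: (6, 14) + (6, 5): same x and y₁ ≡ -y₂, so the sum is O.
5P = O, so the order is 5.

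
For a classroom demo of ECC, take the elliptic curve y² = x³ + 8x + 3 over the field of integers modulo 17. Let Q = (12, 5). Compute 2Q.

(8, 1)

tangent at (12, 5): λ = (3·12² + 8)/(2·5) ≡ 15/10. 10⁻¹ ≡ 12 (mod 17), so λ ≡ 15·12 ≡ 10.
  x = λ² - 12 - 12 = 100 - 24 ≡ 8; y = λ·(12 - 8) - 5 ≡ 1. → (8, 1)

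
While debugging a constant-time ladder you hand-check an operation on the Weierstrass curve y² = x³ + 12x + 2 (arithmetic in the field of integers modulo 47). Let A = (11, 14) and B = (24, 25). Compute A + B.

(11, 14) + (24, 25). λ = (25 - 14)/(24 - 11) ≡ 11/13 mod 47. 13⁻¹ ≡ 29 (mod 47), so λ ≡ 37.
  x = λ² - 11 - 24 = 1369 - 35 ≡ 18; y = λ·(11 - 18) - 14 ≡ 9. → (18, 9)

(18, 9)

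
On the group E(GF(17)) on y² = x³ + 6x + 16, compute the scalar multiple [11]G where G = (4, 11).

Repeated addition: build up to 11G.
2G: tangent at (4, 11): λ = (3·4² + 6)/(2·11) ≡ 3/5. 5⁻¹ ≡ 7 (mod 17) since 5·7 = 35 ≡ 1, so λ ≡ 3·7 ≡ 4.
  x = λ² - 4 - 4 = 16 - 8 ≡ 8; y = λ·(4 - 8) - 11 ≡ 7. → (8, 7)
3G: (8, 7) + (4, 11). λ = (11 - 7)/(4 - 8) ≡ 4/13 mod 17. 13⁻¹ ≡ 4 (mod 17), so λ ≡ 16.
  x = λ² - 8 - 4 = 256 - 12 ≡ 6; y = λ·(8 - 6) - 7 ≡ 8. → (6, 8)
4G: (6, 8) + (4, 11). λ = (11 - 8)/(4 - 6) ≡ 3/15 mod 17. 15⁻¹ ≡ 8 (mod 17), so λ ≡ 7.
  x = λ² - 6 - 4 = 49 - 10 ≡ 5; y = λ·(6 - 5) - 8 ≡ 16. → (5, 16)
5G: (5, 16) + (4, 11). λ = (11 - 16)/(4 - 5) ≡ 12/16 mod 17. 16⁻¹ ≡ 16 (mod 17), so λ ≡ 5.
  x = λ² - 5 - 4 = 25 - 9 ≡ 16; y = λ·(5 - 16) - 16 ≡ 14. → (16, 14)
6G: (16, 14) + (4, 11). λ = (11 - 14)/(4 - 16) ≡ 14/5 mod 17. 5⁻¹ ≡ 7 (mod 17), so λ ≡ 13.
  x = λ² - 16 - 4 = 169 - 20 ≡ 13; y = λ·(16 - 13) - 14 ≡ 8. → (13, 8)
7G: (13, 8) + (4, 11). λ = (11 - 8)/(4 - 13) ≡ 3/8 mod 17. 8⁻¹ ≡ 15 (mod 17) since 8·15 = 120 ≡ 1, so λ ≡ 11.
  x = λ² - 13 - 4 = 121 - 17 ≡ 2; y = λ·(13 - 2) - 8 ≡ 11. → (2, 11)
8G: (2, 11) + (4, 11). λ = (11 - 11)/(4 - 2) ≡ 0/2 mod 17. 2⁻¹ ≡ 9 (mod 17) since 2·9 = 18 ≡ 1, so λ ≡ 0.
  x = λ² - 2 - 4 = 0 - 6 ≡ 11; y = λ·(2 - 11) - 11 ≡ 6. → (11, 6)
9G: (11, 6) + (4, 11). λ = (11 - 6)/(4 - 11) ≡ 5/10 mod 17. 10⁻¹ ≡ 12 (mod 17) since 10·12 = 120 ≡ 1, so λ ≡ 9.
  x = λ² - 11 - 4 = 81 - 15 ≡ 15; y = λ·(11 - 15) - 6 ≡ 9. → (15, 9)
10G: (15, 9) + (4, 11). λ = (11 - 9)/(4 - 15) ≡ 2/6 mod 17. 6⁻¹ ≡ 3 (mod 17), so λ ≡ 6.
  x = λ² - 15 - 4 = 36 - 19 ≡ 0; y = λ·(15 - 0) - 9 ≡ 13. → (0, 13)
11G: (0, 13) + (4, 11). λ = (11 - 13)/(4 - 0) ≡ 15/4 mod 17. 4⁻¹ ≡ 13 (mod 17), so λ ≡ 8.
  x = λ² - 0 - 4 = 64 - 4 ≡ 9; y = λ·(0 - 9) - 13 ≡ 0. → (9, 0)

(9, 0)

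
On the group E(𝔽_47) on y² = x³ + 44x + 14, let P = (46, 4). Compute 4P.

(45, 23)

Repeated addition: build up to 4P.
2P: tangent at (46, 4): λ = (3·46² + 44)/(2·4) ≡ 0/8. 8⁻¹ ≡ 6 (mod 47) since 8·6 = 48 ≡ 1, so λ ≡ 0·6 ≡ 0.
  x = λ² - 46 - 46 = 0 - 92 ≡ 2; y = λ·(46 - 2) - 4 ≡ 43. → (2, 43)
3P: (2, 43) + (46, 4). λ = (4 - 43)/(46 - 2) ≡ 8/44 mod 47. 44⁻¹ ≡ 31 (mod 47) since 44·31 = 1364 ≡ 1, so λ ≡ 13.
  x = λ² - 2 - 46 = 169 - 48 ≡ 27; y = λ·(2 - 27) - 43 ≡ 8. → (27, 8)
4P: (27, 8) + (46, 4). λ = (4 - 8)/(46 - 27) ≡ 43/19 mod 47. 19⁻¹ ≡ 5 (mod 47), so λ ≡ 27.
  x = λ² - 27 - 46 = 729 - 73 ≡ 45; y = λ·(27 - 45) - 8 ≡ 23. → (45, 23)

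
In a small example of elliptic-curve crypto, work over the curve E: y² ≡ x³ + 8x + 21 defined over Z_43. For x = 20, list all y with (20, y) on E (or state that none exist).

21, 22

x³ + 8x + 21 = 8181 ≡ 11 (mod 43).
Square roots of 11 mod 43: 21 and 22 (since 21² = 441 ≡ 11).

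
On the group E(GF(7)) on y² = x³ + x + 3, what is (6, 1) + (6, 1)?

(6, 6)

tangent at (6, 1): λ = (3·6² + 1)/(2·1) ≡ 4/2. 2⁻¹ ≡ 4 (mod 7) since 2·4 = 8 ≡ 1, so λ ≡ 4·4 ≡ 2.
  x = λ² - 6 - 6 = 4 - 12 ≡ 6; y = λ·(6 - 6) - 1 ≡ 6. → (6, 6)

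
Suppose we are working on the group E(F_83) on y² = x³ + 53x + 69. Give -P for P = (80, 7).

-(80, 7) = (80, -7 mod 83) = (80, 76).

(80, 76)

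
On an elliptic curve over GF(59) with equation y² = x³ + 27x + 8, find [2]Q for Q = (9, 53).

(31, 29)

tangent at (9, 53): λ = (3·9² + 27)/(2·53) ≡ 34/47. 47⁻¹ ≡ 54 (mod 59), so λ ≡ 34·54 ≡ 7.
  x = λ² - 9 - 9 = 49 - 18 ≡ 31; y = λ·(9 - 31) - 53 ≡ 29. → (31, 29)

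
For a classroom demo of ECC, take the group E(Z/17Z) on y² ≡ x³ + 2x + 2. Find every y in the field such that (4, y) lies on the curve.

x³ + 2x + 2 = 74 ≡ 6 (mod 17).
6 is a non-residue mod 17; no y exists.

none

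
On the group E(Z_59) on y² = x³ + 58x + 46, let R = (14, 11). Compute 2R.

tangent at (14, 11): λ = (3·14² + 58)/(2·11) ≡ 56/22. 22⁻¹ ≡ 51 (mod 59), so λ ≡ 56·51 ≡ 24.
  x = λ² - 14 - 14 = 576 - 28 ≡ 17; y = λ·(14 - 17) - 11 ≡ 35. → (17, 35)

(17, 35)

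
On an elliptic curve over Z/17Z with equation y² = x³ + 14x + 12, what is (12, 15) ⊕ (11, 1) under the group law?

(12, 15) + (11, 1). λ = (1 - 15)/(11 - 12) ≡ 3/16 mod 17. 16⁻¹ ≡ 16 (mod 17), so λ ≡ 14.
  x = λ² - 12 - 11 = 196 - 23 ≡ 3; y = λ·(12 - 3) - 15 ≡ 9. → (3, 9)

(3, 9)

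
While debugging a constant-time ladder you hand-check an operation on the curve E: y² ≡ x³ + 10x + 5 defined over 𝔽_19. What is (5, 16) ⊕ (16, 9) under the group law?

(5, 3)

(5, 16) + (16, 9). λ = (9 - 16)/(16 - 5) ≡ 12/11 mod 19. 11⁻¹ ≡ 7 (mod 19), so λ ≡ 8.
  x = λ² - 5 - 16 = 64 - 21 ≡ 5; y = λ·(5 - 5) - 16 ≡ 3. → (5, 3)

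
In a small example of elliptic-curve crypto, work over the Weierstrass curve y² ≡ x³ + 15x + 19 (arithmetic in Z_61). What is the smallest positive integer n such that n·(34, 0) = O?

2P: (34, 0) + (34, 0): same x and y₁ ≡ -y₂, so the sum is O.
2P = O, so the order is 2.

2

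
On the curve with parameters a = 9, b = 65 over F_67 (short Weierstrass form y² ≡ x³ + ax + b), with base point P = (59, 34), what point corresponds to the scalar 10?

(35, 43)

Repeated addition: build up to 10P.
2P: tangent at (59, 34): λ = (3·59² + 9)/(2·34) ≡ 0/1. 1⁻¹ ≡ 1 (mod 67), so λ ≡ 0·1 ≡ 0.
  x = λ² - 59 - 59 = 0 - 118 ≡ 16; y = λ·(59 - 16) - 34 ≡ 33. → (16, 33)
3P: (16, 33) + (59, 34). λ = (34 - 33)/(59 - 16) ≡ 1/43 mod 67. 43⁻¹ ≡ 53 (mod 67), so λ ≡ 53.
  x = λ² - 16 - 59 = 2809 - 75 ≡ 54; y = λ·(16 - 54) - 33 ≡ 30. → (54, 30)
4P: (54, 30) + (59, 34). λ = (34 - 30)/(59 - 54) ≡ 4/5 mod 67. 5⁻¹ ≡ 27 (mod 67), so λ ≡ 41.
  x = λ² - 54 - 59 = 1681 - 113 ≡ 27; y = λ·(54 - 27) - 30 ≡ 5. → (27, 5)
5P: (27, 5) + (59, 34). λ = (34 - 5)/(59 - 27) ≡ 29/32 mod 67. 32⁻¹ ≡ 44 (mod 67), so λ ≡ 3.
  x = λ² - 27 - 59 = 9 - 86 ≡ 57; y = λ·(27 - 57) - 5 ≡ 39. → (57, 39)
6P: (57, 39) + (59, 34). λ = (34 - 39)/(59 - 57) ≡ 62/2 mod 67. 2⁻¹ ≡ 34 (mod 67) since 2·34 = 68 ≡ 1, so λ ≡ 31.
  x = λ² - 57 - 59 = 961 - 116 ≡ 41; y = λ·(57 - 41) - 39 ≡ 55. → (41, 55)
7P: (41, 55) + (59, 34). λ = (34 - 55)/(59 - 41) ≡ 46/18 mod 67. 18⁻¹ ≡ 41 (mod 67), so λ ≡ 10.
  x = λ² - 41 - 59 = 100 - 100 ≡ 0; y = λ·(41 - 0) - 55 ≡ 20. → (0, 20)
8P: (0, 20) + (59, 34). λ = (34 - 20)/(59 - 0) ≡ 14/59 mod 67. 59⁻¹ ≡ 25 (mod 67) since 59·25 = 1475 ≡ 1, so λ ≡ 15.
  x = λ² - 0 - 59 = 225 - 59 ≡ 32; y = λ·(0 - 32) - 20 ≡ 36. → (32, 36)
9P: (32, 36) + (59, 34). λ = (34 - 36)/(59 - 32) ≡ 65/27 mod 67. 27⁻¹ ≡ 5 (mod 67) since 27·5 = 135 ≡ 1, so λ ≡ 57.
  x = λ² - 32 - 59 = 3249 - 91 ≡ 9; y = λ·(32 - 9) - 36 ≡ 2. → (9, 2)
10P: (9, 2) + (59, 34). λ = (34 - 2)/(59 - 9) ≡ 32/50 mod 67. 50⁻¹ ≡ 63 (mod 67) since 50·63 = 3150 ≡ 1, so λ ≡ 6.
  x = λ² - 9 - 59 = 36 - 68 ≡ 35; y = λ·(9 - 35) - 2 ≡ 43. → (35, 43)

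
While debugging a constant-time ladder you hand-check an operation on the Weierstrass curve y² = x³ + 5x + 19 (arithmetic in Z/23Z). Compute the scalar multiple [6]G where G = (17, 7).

(20, 0)

Repeated addition: build up to 6G.
2G: tangent at (17, 7): λ = (3·17² + 5)/(2·7) ≡ 21/14. 14⁻¹ ≡ 5 (mod 23), so λ ≡ 21·5 ≡ 13.
  x = λ² - 17 - 17 = 169 - 34 ≡ 20; y = λ·(17 - 20) - 7 ≡ 0. → (20, 0)
3G: (20, 0) + (17, 7). λ = (7 - 0)/(17 - 20) ≡ 7/20 mod 23. 20⁻¹ ≡ 15 (mod 23), so λ ≡ 13.
  x = λ² - 20 - 17 = 169 - 37 ≡ 17; y = λ·(20 - 17) - 0 ≡ 16. → (17, 16)
4G: (17, 16) + (17, 7): same x and y₁ ≡ -y₂, so the sum is 𝒪.
5G: 𝒪 + (17, 7) = (17, 7) (identity).
6G: tangent at (17, 7): λ = (3·17² + 5)/(2·7) ≡ 21/14. 14⁻¹ ≡ 5 (mod 23), so λ ≡ 21·5 ≡ 13.
  x = λ² - 17 - 17 = 169 - 34 ≡ 20; y = λ·(17 - 20) - 7 ≡ 0. → (20, 0)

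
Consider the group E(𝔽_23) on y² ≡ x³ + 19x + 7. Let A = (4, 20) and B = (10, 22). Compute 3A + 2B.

(4, 3)

First 3A:
Repeated addition: build up to 3A.
2A: tangent at (4, 20): λ = (3·4² + 19)/(2·20) ≡ 21/17. 17⁻¹ ≡ 19 (mod 23), so λ ≡ 21·19 ≡ 8.
  x = λ² - 4 - 4 = 64 - 8 ≡ 10; y = λ·(4 - 10) - 20 ≡ 1. → (10, 1)
3A: (10, 1) + (4, 20). λ = (20 - 1)/(4 - 10) ≡ 19/17 mod 23. 17⁻¹ ≡ 19 (mod 23), so λ ≡ 16.
  x = λ² - 10 - 4 = 256 - 14 ≡ 12; y = λ·(10 - 12) - 1 ≡ 13. → (12, 13)
3A = (12, 13).
Next 2B:
Repeated addition: build up to 2B.
2B: tangent at (10, 22): λ = (3·10² + 19)/(2·22) ≡ 20/21. 21⁻¹ ≡ 11 (mod 23) since 21·11 = 231 ≡ 1, so λ ≡ 20·11 ≡ 13.
  x = λ² - 10 - 10 = 169 - 20 ≡ 11; y = λ·(10 - 11) - 22 ≡ 11. → (11, 11)
2B = (11, 11).
Finally 3A + 2B:
(12, 13) + (11, 11). λ = (11 - 13)/(11 - 12) ≡ 21/22 mod 23. 22⁻¹ ≡ 22 (mod 23), so λ ≡ 2.
  x = λ² - 12 - 11 = 4 - 23 ≡ 4; y = λ·(12 - 4) - 13 ≡ 3. → (4, 3)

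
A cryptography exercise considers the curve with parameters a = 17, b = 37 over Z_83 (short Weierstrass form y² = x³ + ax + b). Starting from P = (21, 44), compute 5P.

Double-and-add on 5 = (101)₂. Start with P = (21, 44) for the leading 1-bit.
double: tangent at (21, 44): λ = (3·21² + 17)/(2·44) ≡ 12/5. 5⁻¹ ≡ 50 (mod 83) since 5·50 = 250 ≡ 1, so λ ≡ 12·50 ≡ 19.
  x = λ² - 21 - 21 = 361 - 42 ≡ 70; y = λ·(21 - 70) - 44 ≡ 21. → (70, 21)
double: tangent at (70, 21): λ = (3·70² + 17)/(2·21) ≡ 26/42. 42⁻¹ ≡ 2 (mod 83) since 42·2 = 84 ≡ 1, so λ ≡ 26·2 ≡ 52.
  x = λ² - 70 - 70 = 2704 - 140 ≡ 74; y = λ·(70 - 74) - 21 ≡ 20. → (74, 20)
add P: (74, 20) + (21, 44). λ = (44 - 20)/(21 - 74) ≡ 24/30 mod 83. 30⁻¹ ≡ 36 (mod 83), so λ ≡ 34.
  x = λ² - 74 - 21 = 1156 - 95 ≡ 65; y = λ·(74 - 65) - 20 ≡ 37. → (65, 37)

(65, 37)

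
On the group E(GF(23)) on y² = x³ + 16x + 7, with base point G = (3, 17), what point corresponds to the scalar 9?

(16, 14)

Double-and-add on 9 = (1001)₂. Start with G = (3, 17) for the leading 1-bit.
double: tangent at (3, 17): λ = (3·3² + 16)/(2·17) ≡ 20/11. 11⁻¹ ≡ 21 (mod 23), so λ ≡ 20·21 ≡ 6.
  x = λ² - 3 - 3 = 36 - 6 ≡ 7; y = λ·(3 - 7) - 17 ≡ 5. → (7, 5)
double: tangent at (7, 5): λ = (3·7² + 16)/(2·5) ≡ 2/10. 10⁻¹ ≡ 7 (mod 23), so λ ≡ 2·7 ≡ 14.
  x = λ² - 7 - 7 = 196 - 14 ≡ 21; y = λ·(7 - 21) - 5 ≡ 6. → (21, 6)
double: tangent at (21, 6): λ = (3·21² + 16)/(2·6) ≡ 5/12. 12⁻¹ ≡ 2 (mod 23), so λ ≡ 5·2 ≡ 10.
  x = λ² - 21 - 21 = 100 - 42 ≡ 12; y = λ·(21 - 12) - 6 ≡ 15. → (12, 15)
add G: (12, 15) + (3, 17). λ = (17 - 15)/(3 - 12) ≡ 2/14 mod 23. 14⁻¹ ≡ 5 (mod 23) since 14·5 = 70 ≡ 1, so λ ≡ 10.
  x = λ² - 12 - 3 = 100 - 15 ≡ 16; y = λ·(12 - 16) - 15 ≡ 14. → (16, 14)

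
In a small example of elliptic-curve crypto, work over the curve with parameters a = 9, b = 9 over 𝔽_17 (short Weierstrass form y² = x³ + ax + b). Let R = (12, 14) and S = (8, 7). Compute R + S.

(16, 13)

(12, 14) + (8, 7). λ = (7 - 14)/(8 - 12) ≡ 10/13 mod 17. 13⁻¹ ≡ 4 (mod 17) since 13·4 = 52 ≡ 1, so λ ≡ 6.
  x = λ² - 12 - 8 = 36 - 20 ≡ 16; y = λ·(12 - 16) - 14 ≡ 13. → (16, 13)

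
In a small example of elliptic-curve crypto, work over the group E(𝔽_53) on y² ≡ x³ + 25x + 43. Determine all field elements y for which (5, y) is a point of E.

9, 44

x³ + 25x + 43 = 293 ≡ 28 (mod 53).
Square roots of 28 mod 53: 9 and 44 (since 9² = 81 ≡ 28).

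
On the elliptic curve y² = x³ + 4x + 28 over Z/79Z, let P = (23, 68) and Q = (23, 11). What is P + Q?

The two points share x = 23 and their y-coordinates satisfy 68 + 11 ≡ 0 (mod 79), so they are inverses. Their sum is the point at infinity.

O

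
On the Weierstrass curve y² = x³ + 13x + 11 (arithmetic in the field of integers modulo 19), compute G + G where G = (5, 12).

tangent at (5, 12): λ = (3·5² + 13)/(2·12) ≡ 12/5. 5⁻¹ ≡ 4 (mod 19), so λ ≡ 12·4 ≡ 10.
  x = λ² - 5 - 5 = 100 - 10 ≡ 14; y = λ·(5 - 14) - 12 ≡ 12. → (14, 12)

(14, 12)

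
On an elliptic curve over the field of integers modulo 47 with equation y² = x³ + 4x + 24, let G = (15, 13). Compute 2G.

tangent at (15, 13): λ = (3·15² + 4)/(2·13) ≡ 21/26. 26⁻¹ ≡ 38 (mod 47), so λ ≡ 21·38 ≡ 46.
  x = λ² - 15 - 15 = 2116 - 30 ≡ 18; y = λ·(15 - 18) - 13 ≡ 37. → (18, 37)

(18, 37)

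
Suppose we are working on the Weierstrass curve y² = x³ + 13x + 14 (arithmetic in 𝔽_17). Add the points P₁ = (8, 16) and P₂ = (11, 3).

(13, 0)

(8, 16) + (11, 3). λ = (3 - 16)/(11 - 8) ≡ 4/3 mod 17. 3⁻¹ ≡ 6 (mod 17), so λ ≡ 7.
  x = λ² - 8 - 11 = 49 - 19 ≡ 13; y = λ·(8 - 13) - 16 ≡ 0. → (13, 0)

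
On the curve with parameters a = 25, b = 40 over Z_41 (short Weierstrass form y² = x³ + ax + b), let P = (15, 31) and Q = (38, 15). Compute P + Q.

(15, 31) + (38, 15). λ = (15 - 31)/(38 - 15) ≡ 25/23 mod 41. 23⁻¹ ≡ 25 (mod 41), so λ ≡ 10.
  x = λ² - 15 - 38 = 100 - 53 ≡ 6; y = λ·(15 - 6) - 31 ≡ 18. → (6, 18)

(6, 18)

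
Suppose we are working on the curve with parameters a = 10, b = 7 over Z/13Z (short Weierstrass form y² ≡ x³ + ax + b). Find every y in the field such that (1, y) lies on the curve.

x³ + 10x + 7 = 18 ≡ 5 (mod 13).
5 is a non-residue mod 13; no y exists.

none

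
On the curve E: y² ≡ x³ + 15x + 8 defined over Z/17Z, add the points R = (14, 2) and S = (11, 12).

(14, 2) + (11, 12). λ = (12 - 2)/(11 - 14) ≡ 10/14 mod 17. 14⁻¹ ≡ 11 (mod 17) since 14·11 = 154 ≡ 1, so λ ≡ 8.
  x = λ² - 14 - 11 = 64 - 25 ≡ 5; y = λ·(14 - 5) - 2 ≡ 2. → (5, 2)

(5, 2)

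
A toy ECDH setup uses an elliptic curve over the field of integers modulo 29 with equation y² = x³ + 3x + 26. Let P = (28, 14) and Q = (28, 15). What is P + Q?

O

The two points share x = 28 and their y-coordinates satisfy 14 + 15 ≡ 0 (mod 29), so they are inverses. Their sum is 𝒪.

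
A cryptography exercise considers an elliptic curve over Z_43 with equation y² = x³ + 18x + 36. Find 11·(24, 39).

(11, 19)

Write Q = (24, 39).
Double-and-add on 11 = (1011)₂. Start with Q = (24, 39) for the leading 1-bit.
double: tangent at (24, 39): λ = (3·24² + 18)/(2·39) ≡ 26/35. 35⁻¹ ≡ 16 (mod 43), so λ ≡ 26·16 ≡ 29.
  x = λ² - 24 - 24 = 841 - 48 ≡ 19; y = λ·(24 - 19) - 39 ≡ 20. → (19, 20)
double: tangent at (19, 20): λ = (3·19² + 18)/(2·20) ≡ 26/40. 40⁻¹ ≡ 14 (mod 43), so λ ≡ 26·14 ≡ 20.
  x = λ² - 19 - 19 = 400 - 38 ≡ 18; y = λ·(19 - 18) - 20 ≡ 0. → (18, 0)
add Q: (18, 0) + (24, 39). λ = (39 - 0)/(24 - 18) ≡ 39/6 mod 43. 6⁻¹ ≡ 36 (mod 43) since 6·36 = 216 ≡ 1, so λ ≡ 28.
  x = λ² - 18 - 24 = 784 - 42 ≡ 11; y = λ·(18 - 11) - 0 ≡ 24. → (11, 24)
double: tangent at (11, 24): λ = (3·11² + 18)/(2·24) ≡ 37/5. 5⁻¹ ≡ 26 (mod 43), so λ ≡ 37·26 ≡ 16.
  x = λ² - 11 - 11 = 256 - 22 ≡ 19; y = λ·(11 - 19) - 24 ≡ 20. → (19, 20)
add Q: (19, 20) + (24, 39). λ = (39 - 20)/(24 - 19) ≡ 19/5 mod 43. 5⁻¹ ≡ 26 (mod 43), so λ ≡ 21.
  x = λ² - 19 - 24 = 441 - 43 ≡ 11; y = λ·(19 - 11) - 20 ≡ 19. → (11, 19)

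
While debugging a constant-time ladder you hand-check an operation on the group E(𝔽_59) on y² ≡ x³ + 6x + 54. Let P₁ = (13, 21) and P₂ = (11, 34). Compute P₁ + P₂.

(33, 50)

(13, 21) + (11, 34). λ = (34 - 21)/(11 - 13) ≡ 13/57 mod 59. 57⁻¹ ≡ 29 (mod 59), so λ ≡ 23.
  x = λ² - 13 - 11 = 529 - 24 ≡ 33; y = λ·(13 - 33) - 21 ≡ 50. → (33, 50)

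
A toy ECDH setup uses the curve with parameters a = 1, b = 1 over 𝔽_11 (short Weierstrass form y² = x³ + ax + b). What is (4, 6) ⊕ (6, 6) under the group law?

(4, 6) + (6, 6). λ = (6 - 6)/(6 - 4) ≡ 0/2 mod 11. 2⁻¹ ≡ 6 (mod 11) since 2·6 = 12 ≡ 1, so λ ≡ 0.
  x = λ² - 4 - 6 = 0 - 10 ≡ 1; y = λ·(4 - 1) - 6 ≡ 5. → (1, 5)

(1, 5)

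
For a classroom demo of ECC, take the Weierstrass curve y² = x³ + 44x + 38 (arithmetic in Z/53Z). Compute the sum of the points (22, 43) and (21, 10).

(39, 32)

(22, 43) + (21, 10). λ = (10 - 43)/(21 - 22) ≡ 20/52 mod 53. 52⁻¹ ≡ 52 (mod 53) since 52·52 = 2704 ≡ 1, so λ ≡ 33.
  x = λ² - 22 - 21 = 1089 - 43 ≡ 39; y = λ·(22 - 39) - 43 ≡ 32. → (39, 32)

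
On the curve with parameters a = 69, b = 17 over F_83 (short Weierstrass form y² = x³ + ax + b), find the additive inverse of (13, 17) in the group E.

(13, 66)

-(13, 17) = (13, -17 mod 83) = (13, 66).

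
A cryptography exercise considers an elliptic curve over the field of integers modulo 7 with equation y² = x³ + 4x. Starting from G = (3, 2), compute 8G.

Repeated addition: build up to 8G.
2G: tangent at (3, 2): λ = (3·3² + 4)/(2·2) ≡ 3/4. 4⁻¹ ≡ 2 (mod 7) since 4·2 = 8 ≡ 1, so λ ≡ 3·2 ≡ 6.
  x = λ² - 3 - 3 = 36 - 6 ≡ 2; y = λ·(3 - 2) - 2 ≡ 4. → (2, 4)
3G: (2, 4) + (3, 2). λ = (2 - 4)/(3 - 2) ≡ 5/1 mod 7. 1⁻¹ ≡ 1 (mod 7), so λ ≡ 5.
  x = λ² - 2 - 3 = 25 - 5 ≡ 6; y = λ·(2 - 6) - 4 ≡ 4. → (6, 4)
4G: (6, 4) + (3, 2). λ = (2 - 4)/(3 - 6) ≡ 5/4 mod 7. 4⁻¹ ≡ 2 (mod 7) since 4·2 = 8 ≡ 1, so λ ≡ 3.
  x = λ² - 6 - 3 = 9 - 9 ≡ 0; y = λ·(6 - 0) - 4 ≡ 0. → (0, 0)
5G: (0, 0) + (3, 2). λ = (2 - 0)/(3 - 0) ≡ 2/3 mod 7. 3⁻¹ ≡ 5 (mod 7), so λ ≡ 3.
  x = λ² - 0 - 3 = 9 - 3 ≡ 6; y = λ·(0 - 6) - 0 ≡ 3. → (6, 3)
6G: (6, 3) + (3, 2). λ = (2 - 3)/(3 - 6) ≡ 6/4 mod 7. 4⁻¹ ≡ 2 (mod 7) since 4·2 = 8 ≡ 1, so λ ≡ 5.
  x = λ² - 6 - 3 = 25 - 9 ≡ 2; y = λ·(6 - 2) - 3 ≡ 3. → (2, 3)
7G: (2, 3) + (3, 2). λ = (2 - 3)/(3 - 2) ≡ 6/1 mod 7. 1⁻¹ ≡ 1 (mod 7) since 1·1 = 1 ≡ 1, so λ ≡ 6.
  x = λ² - 2 - 3 = 36 - 5 ≡ 3; y = λ·(2 - 3) - 3 ≡ 5. → (3, 5)
8G: (3, 5) + (3, 2): same x and y₁ ≡ -y₂, so the sum is the point at infinity.

O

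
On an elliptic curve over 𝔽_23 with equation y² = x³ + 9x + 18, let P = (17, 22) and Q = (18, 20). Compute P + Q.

(17, 22) + (18, 20). λ = (20 - 22)/(18 - 17) ≡ 21/1 mod 23. 1⁻¹ ≡ 1 (mod 23), so λ ≡ 21.
  x = λ² - 17 - 18 = 441 - 35 ≡ 15; y = λ·(17 - 15) - 22 ≡ 20. → (15, 20)

(15, 20)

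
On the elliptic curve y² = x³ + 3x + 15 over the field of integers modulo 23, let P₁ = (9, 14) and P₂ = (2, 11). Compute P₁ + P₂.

(9, 14) + (2, 11). λ = (11 - 14)/(2 - 9) ≡ 20/16 mod 23. 16⁻¹ ≡ 13 (mod 23) since 16·13 = 208 ≡ 1, so λ ≡ 7.
  x = λ² - 9 - 2 = 49 - 11 ≡ 15; y = λ·(9 - 15) - 14 ≡ 13. → (15, 13)

(15, 13)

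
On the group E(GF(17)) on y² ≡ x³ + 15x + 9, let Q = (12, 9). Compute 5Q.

Double-and-add on 5 = (101)₂. Start with Q = (12, 9) for the leading 1-bit.
double: tangent at (12, 9): λ = (3·12² + 15)/(2·9) ≡ 5/1. 1⁻¹ ≡ 1 (mod 17) since 1·1 = 1 ≡ 1, so λ ≡ 5·1 ≡ 5.
  x = λ² - 12 - 12 = 25 - 24 ≡ 1; y = λ·(12 - 1) - 9 ≡ 12. → (1, 12)
double: tangent at (1, 12): λ = (3·1² + 15)/(2·12) ≡ 1/7. 7⁻¹ ≡ 5 (mod 17), so λ ≡ 1·5 ≡ 5.
  x = λ² - 1 - 1 = 25 - 2 ≡ 6; y = λ·(1 - 6) - 12 ≡ 14. → (6, 14)
add Q: (6, 14) + (12, 9). λ = (9 - 14)/(12 - 6) ≡ 12/6 mod 17. 6⁻¹ ≡ 3 (mod 17), so λ ≡ 2.
  x = λ² - 6 - 12 = 4 - 18 ≡ 3; y = λ·(6 - 3) - 14 ≡ 9. → (3, 9)

(3, 9)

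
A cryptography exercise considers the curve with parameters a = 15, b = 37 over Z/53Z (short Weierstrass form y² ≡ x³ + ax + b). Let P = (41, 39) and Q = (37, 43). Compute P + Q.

(41, 39) + (37, 43). λ = (43 - 39)/(37 - 41) ≡ 4/49 mod 53. 49⁻¹ ≡ 13 (mod 53) since 49·13 = 637 ≡ 1, so λ ≡ 52.
  x = λ² - 41 - 37 = 2704 - 78 ≡ 29; y = λ·(41 - 29) - 39 ≡ 2. → (29, 2)

(29, 2)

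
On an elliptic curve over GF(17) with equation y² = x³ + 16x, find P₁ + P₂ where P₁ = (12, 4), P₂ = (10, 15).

(12, 4) + (10, 15). λ = (15 - 4)/(10 - 12) ≡ 11/15 mod 17. 15⁻¹ ≡ 8 (mod 17) since 15·8 = 120 ≡ 1, so λ ≡ 3.
  x = λ² - 12 - 10 = 9 - 22 ≡ 4; y = λ·(12 - 4) - 4 ≡ 3. → (4, 3)

(4, 3)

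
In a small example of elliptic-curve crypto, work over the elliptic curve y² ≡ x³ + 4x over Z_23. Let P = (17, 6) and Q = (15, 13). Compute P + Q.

(17, 6) + (15, 13). λ = (13 - 6)/(15 - 17) ≡ 7/21 mod 23. 21⁻¹ ≡ 11 (mod 23) since 21·11 = 231 ≡ 1, so λ ≡ 8.
  x = λ² - 17 - 15 = 64 - 32 ≡ 9; y = λ·(17 - 9) - 6 ≡ 12. → (9, 12)

(9, 12)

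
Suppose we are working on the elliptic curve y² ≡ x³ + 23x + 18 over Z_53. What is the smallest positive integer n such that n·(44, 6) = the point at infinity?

4

2P: tangent at (44, 6): λ = (3·44² + 23)/(2·6) ≡ 1/12. 12⁻¹ ≡ 31 (mod 53), so λ ≡ 1·31 ≡ 31.
  x = λ² - 44 - 44 = 961 - 88 ≡ 25; y = λ·(44 - 25) - 6 ≡ 0. → (25, 0)
3P: (25, 0) + (44, 6). λ = (6 - 0)/(44 - 25) ≡ 6/19 mod 53. 19⁻¹ ≡ 14 (mod 53) since 19·14 = 266 ≡ 1, so λ ≡ 31.
  x = λ² - 25 - 44 = 961 - 69 ≡ 44; y = λ·(25 - 44) - 0 ≡ 47. → (44, 47)
4P: (44, 47) + (44, 6): same x and y₁ ≡ -y₂, so the sum is the point at infinity.
4P = the point at infinity, so the order is 4.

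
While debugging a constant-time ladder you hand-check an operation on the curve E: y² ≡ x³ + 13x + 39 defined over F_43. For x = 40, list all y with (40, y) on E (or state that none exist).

x³ + 13x + 39 = 64559 ≡ 16 (mod 43).
Square roots of 16 mod 43: 4 and 39 (since 4² = 16 ≡ 16).

4, 39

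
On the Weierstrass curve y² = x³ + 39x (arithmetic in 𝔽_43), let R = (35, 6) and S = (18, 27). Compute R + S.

(35, 6) + (18, 27). λ = (27 - 6)/(18 - 35) ≡ 21/26 mod 43. 26⁻¹ ≡ 5 (mod 43), so λ ≡ 19.
  x = λ² - 35 - 18 = 361 - 53 ≡ 7; y = λ·(35 - 7) - 6 ≡ 10. → (7, 10)

(7, 10)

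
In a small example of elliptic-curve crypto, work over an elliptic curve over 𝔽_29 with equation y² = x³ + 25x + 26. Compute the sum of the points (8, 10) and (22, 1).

(4, 4)

(8, 10) + (22, 1). λ = (1 - 10)/(22 - 8) ≡ 20/14 mod 29. 14⁻¹ ≡ 27 (mod 29), so λ ≡ 18.
  x = λ² - 8 - 22 = 324 - 30 ≡ 4; y = λ·(8 - 4) - 10 ≡ 4. → (4, 4)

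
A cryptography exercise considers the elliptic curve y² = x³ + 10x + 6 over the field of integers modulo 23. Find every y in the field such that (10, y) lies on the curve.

5, 18

x³ + 10x + 6 = 1106 ≡ 2 (mod 23).
Square roots of 2 mod 23: 5 and 18 (since 5² = 25 ≡ 2).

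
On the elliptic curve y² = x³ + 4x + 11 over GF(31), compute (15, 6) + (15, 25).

The two points share x = 15 and their y-coordinates satisfy 6 + 25 ≡ 0 (mod 31), so they are inverses. Their sum is O.

O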